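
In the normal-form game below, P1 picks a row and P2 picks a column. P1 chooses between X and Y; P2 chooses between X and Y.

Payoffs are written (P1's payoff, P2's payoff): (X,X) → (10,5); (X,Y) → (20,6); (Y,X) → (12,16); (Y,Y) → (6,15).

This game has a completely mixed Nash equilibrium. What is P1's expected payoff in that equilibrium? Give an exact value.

First find q, the probability P2 plays X, from P1's indifference between X and Y: 10q + 20(1−q) = 12q + 6(1−q), giving q = 7/8.
Since P1 is indifferent in equilibrium, P1's expected payoff equals the payoff from either row against (7/8, 1/8). Using X: 10(7/8) + 20(1/8) = 45/4.

45/4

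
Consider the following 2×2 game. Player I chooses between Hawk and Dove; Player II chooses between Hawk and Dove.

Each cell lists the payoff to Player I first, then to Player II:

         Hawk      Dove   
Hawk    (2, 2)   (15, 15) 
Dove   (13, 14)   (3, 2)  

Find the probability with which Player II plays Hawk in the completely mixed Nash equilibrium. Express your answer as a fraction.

12/23

Let c be the probability that Player II plays Hawk. In a completely mixed equilibrium, Player I must be indifferent between Hawk and Dove.
Player I's expected payoff from Hawk is 2c + 15(1−c); from Dove it is 13c + 3(1−c).
Setting these equal: −13c + 15 = 10c + 3, so c = 12/23.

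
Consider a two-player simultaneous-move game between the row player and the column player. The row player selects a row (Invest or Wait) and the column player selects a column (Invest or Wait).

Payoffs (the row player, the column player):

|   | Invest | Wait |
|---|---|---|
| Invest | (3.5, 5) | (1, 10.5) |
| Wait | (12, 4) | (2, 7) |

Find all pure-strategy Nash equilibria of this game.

(Wait, Wait)

(Invest, Invest): the row player prefers Wait (12 > 3.5); the column player prefers Wait (10.5 > 5) — not an equilibrium.
(Invest, Wait): the row player prefers Wait (2 > 1) — not an equilibrium.
(Wait, Invest): the column player prefers Wait (7 > 4) — not an equilibrium.
(Wait, Wait): the row player gets 2 ≥ 1 from Invest, and the column player gets 7 ≥ 4 from Invest — Nash equilibrium.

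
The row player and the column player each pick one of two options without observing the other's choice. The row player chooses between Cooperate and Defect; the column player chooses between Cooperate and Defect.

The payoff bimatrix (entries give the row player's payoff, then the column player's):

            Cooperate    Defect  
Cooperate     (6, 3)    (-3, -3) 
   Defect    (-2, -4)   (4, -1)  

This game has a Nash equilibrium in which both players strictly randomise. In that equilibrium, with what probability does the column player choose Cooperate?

Let c be the probability that the column player plays Cooperate. In a completely mixed equilibrium, the row player must be indifferent between Cooperate and Defect.
The row player's expected payoff from Cooperate is 6c − 3(1−c); from Defect it is −2c + 4(1−c).
Setting these equal: 9c − 3 = −6c + 4, so c = 7/15.

7/15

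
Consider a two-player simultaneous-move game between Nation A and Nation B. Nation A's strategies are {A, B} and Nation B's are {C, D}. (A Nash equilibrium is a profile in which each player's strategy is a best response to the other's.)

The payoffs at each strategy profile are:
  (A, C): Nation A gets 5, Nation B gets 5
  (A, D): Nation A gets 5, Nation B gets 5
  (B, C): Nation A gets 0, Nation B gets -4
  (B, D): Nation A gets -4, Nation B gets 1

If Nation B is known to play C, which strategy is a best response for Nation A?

Against C, Nation A earns 5 from A and 0 from B.
So A is the best response.

A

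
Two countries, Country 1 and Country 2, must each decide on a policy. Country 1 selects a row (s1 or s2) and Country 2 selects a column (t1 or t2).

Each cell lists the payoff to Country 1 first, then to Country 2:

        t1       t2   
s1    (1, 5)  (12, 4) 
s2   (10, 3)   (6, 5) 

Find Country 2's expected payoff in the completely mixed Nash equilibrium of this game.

First find p, the probability Country 1 plays s1, from Country 2's indifference between t1 and t2: 5p + 3(1−p) = 4p + 5(1−p), giving p = 2/3.
Since Country 2 is indifferent in equilibrium, Country 2's expected payoff equals the payoff from either column against (2/3, 1/3). Using t1: 5(2/3) + 3(1/3) = 13/3.

13/3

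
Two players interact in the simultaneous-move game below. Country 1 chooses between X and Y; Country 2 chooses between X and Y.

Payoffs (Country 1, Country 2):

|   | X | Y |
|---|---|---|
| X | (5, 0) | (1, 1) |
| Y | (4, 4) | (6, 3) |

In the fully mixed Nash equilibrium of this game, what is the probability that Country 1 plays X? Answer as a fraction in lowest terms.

Let p be the probability that Country 1 plays X. In a completely mixed equilibrium, Country 2 must be indifferent between X and Y.
Country 2's expected payoff from X is 4(1−p); from Y it is p + 3(1−p).
Setting these equal: −4p + 4 = −2p + 3, so p = 1/2.

1/2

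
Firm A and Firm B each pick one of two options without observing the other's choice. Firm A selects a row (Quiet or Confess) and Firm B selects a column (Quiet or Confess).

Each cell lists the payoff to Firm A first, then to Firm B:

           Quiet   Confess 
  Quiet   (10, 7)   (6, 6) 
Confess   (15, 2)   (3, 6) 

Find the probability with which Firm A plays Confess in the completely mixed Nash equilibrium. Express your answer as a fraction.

Let x be the probability that Firm A plays Quiet. In a completely mixed equilibrium, Firm B must be indifferent between Quiet and Confess.
Firm B's expected payoff from Quiet is 7x + 2(1−x); from Confess it is 6x + 6(1−x).
Setting these equal: 5x + 2 = 6, so x = 4/5.
Therefore Firm A plays Confess with probability 1 − 4/5 = 1/5.

1/5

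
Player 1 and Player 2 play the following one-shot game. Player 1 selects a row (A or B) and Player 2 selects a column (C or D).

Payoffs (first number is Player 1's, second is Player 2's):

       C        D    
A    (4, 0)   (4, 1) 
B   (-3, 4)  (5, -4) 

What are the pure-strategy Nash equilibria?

none

(A, C): Player 2 prefers D (1 > 0) — not an equilibrium.
(A, D): Player 1 prefers B (5 > 4) — not an equilibrium.
(B, C): Player 1 prefers A (4 > -3) — not an equilibrium.
(B, D): Player 2 prefers C (4 > -4) — not an equilibrium.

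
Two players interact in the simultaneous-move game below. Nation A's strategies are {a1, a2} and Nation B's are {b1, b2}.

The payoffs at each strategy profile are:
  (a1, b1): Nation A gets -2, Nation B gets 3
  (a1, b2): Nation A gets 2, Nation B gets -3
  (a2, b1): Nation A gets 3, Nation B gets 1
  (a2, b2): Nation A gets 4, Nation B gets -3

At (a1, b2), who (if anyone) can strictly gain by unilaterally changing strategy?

Both

Nation A at (a1, b2) earns 2; deviating to a2 yields 4 — a strict improvement.
Nation B earns -3; deviating to b1 yields 3 — a strict improvement.
Both Nation A and Nation B have strictly profitable deviations.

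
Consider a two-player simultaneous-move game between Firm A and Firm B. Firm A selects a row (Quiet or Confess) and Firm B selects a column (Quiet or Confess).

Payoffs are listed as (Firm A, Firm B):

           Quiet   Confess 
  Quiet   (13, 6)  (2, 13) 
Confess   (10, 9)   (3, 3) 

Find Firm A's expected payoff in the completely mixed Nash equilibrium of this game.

19/4

First find y, the probability Firm B plays Quiet, from Firm A's indifference between Quiet and Confess: 13y + 2(1−y) = 10y + 3(1−y), giving y = 1/4.
Since Firm A is indifferent in equilibrium, Firm A's expected payoff equals the payoff from either row against (1/4, 3/4). Using Quiet: 13(1/4) + 2(3/4) = 19/4.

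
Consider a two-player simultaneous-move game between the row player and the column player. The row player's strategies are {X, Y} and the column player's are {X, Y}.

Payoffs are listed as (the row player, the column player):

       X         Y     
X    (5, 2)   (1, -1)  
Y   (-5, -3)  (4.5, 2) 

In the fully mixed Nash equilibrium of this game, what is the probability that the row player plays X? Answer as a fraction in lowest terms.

Let x be the probability that the row player plays X. In a completely mixed equilibrium, the column player must be indifferent between X and Y.
The column player's expected payoff from X is 2x − 3(1−x); from Y it is −x + 2(1−x).
Setting these equal: 5x − 3 = −3x + 2, so x = 5/8.

5/8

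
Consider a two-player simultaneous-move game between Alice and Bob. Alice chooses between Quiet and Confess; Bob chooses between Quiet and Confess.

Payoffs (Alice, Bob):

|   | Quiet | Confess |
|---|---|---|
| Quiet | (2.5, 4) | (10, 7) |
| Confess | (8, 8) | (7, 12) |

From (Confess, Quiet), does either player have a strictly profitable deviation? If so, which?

Alice at (Confess, Quiet) earns 8; deviating to Quiet yields 2.5 — not better.
Bob earns 8; deviating to Confess yields 12 — a strict improvement.
Only Bob has a strictly profitable deviation.

Bob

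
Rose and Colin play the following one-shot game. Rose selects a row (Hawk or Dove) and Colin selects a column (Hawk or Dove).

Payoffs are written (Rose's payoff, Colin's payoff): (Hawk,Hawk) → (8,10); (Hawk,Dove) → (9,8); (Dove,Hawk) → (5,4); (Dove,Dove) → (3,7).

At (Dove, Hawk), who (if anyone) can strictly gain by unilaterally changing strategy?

Rose at (Dove, Hawk) earns 5; deviating to Hawk yields 8 — a strict improvement.
Colin earns 4; deviating to Dove yields 7 — a strict improvement.
Both Rose and Colin have strictly profitable deviations.

Both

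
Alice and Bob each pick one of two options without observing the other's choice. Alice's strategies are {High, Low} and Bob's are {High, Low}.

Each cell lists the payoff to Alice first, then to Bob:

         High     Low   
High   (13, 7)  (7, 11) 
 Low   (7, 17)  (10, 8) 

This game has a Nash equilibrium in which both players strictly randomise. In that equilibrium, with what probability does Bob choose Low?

2/3

Let y be the probability that Bob plays High. In a completely mixed equilibrium, Alice must be indifferent between High and Low.
Alice's expected payoff from High is 13y + 7(1−y); from Low it is 7y + 10(1−y).
Setting these equal: 6y + 7 = −3y + 10, so y = 1/3.
Therefore Bob plays Low with probability 1 − 1/3 = 2/3.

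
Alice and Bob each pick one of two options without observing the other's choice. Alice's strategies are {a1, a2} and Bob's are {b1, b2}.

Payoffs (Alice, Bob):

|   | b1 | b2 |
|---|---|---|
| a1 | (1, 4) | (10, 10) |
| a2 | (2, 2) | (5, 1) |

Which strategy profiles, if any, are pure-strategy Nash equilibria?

(a1, b2) and (a2, b1)

(a1, b1): Alice prefers a2 (2 > 1); Bob prefers b2 (10 > 4) — not an equilibrium.
(a1, b2): Alice gets 10 ≥ 5 from a2, and Bob gets 10 ≥ 4 from b1 — Nash equilibrium.
(a2, b1): Alice gets 2 ≥ 1 from a1, and Bob gets 2 ≥ 1 from b2 — Nash equilibrium.
(a2, b2): Alice prefers a1 (10 > 5); Bob prefers b1 (2 > 1) — not an equilibrium.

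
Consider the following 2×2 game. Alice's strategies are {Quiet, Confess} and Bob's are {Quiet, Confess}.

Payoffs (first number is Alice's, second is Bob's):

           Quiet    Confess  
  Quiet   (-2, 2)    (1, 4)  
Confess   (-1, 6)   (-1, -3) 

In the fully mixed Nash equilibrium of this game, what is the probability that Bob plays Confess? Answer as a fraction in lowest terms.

1/3

Let y be the probability that Bob plays Quiet. In a completely mixed equilibrium, Alice must be indifferent between Quiet and Confess.
Alice's expected payoff from Quiet is −2y + (1−y); from Confess it is −y − (1−y).
Setting these equal: −3y + 1 = -1, so y = 2/3.
Therefore Bob plays Confess with probability 1 − 2/3 = 1/3.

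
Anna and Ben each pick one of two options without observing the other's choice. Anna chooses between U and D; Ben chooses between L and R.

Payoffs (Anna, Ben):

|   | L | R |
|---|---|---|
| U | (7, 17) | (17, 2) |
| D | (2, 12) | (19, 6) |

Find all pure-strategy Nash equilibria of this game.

(U, L)

(U, L): Anna gets 7 ≥ 2 from D, and Ben gets 17 ≥ 2 from R — Nash equilibrium.
(U, R): Anna prefers D (19 > 17); Ben prefers L (17 > 2) — not an equilibrium.
(D, L): Anna prefers U (7 > 2) — not an equilibrium.
(D, R): Ben prefers L (12 > 6) — not an equilibrium.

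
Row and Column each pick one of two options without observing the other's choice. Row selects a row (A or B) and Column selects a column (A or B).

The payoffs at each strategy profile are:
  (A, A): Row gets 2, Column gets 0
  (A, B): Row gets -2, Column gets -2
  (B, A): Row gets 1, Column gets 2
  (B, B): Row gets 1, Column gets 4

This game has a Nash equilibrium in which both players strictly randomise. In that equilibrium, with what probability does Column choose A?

Let q be the probability that Column plays A. In a completely mixed equilibrium, Row must be indifferent between A and B.
Row's expected payoff from A is 2q − 2(1−q); from B it is q + (1−q).
Setting these equal: 4q − 2 = 1, so q = 3/4.

3/4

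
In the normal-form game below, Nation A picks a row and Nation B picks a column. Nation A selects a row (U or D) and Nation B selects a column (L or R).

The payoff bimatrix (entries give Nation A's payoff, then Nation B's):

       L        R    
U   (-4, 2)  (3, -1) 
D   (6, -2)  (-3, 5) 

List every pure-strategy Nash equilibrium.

(U, L): Nation A prefers D (6 > -4) — not an equilibrium.
(U, R): Nation B prefers L (2 > -1) — not an equilibrium.
(D, L): Nation B prefers R (5 > -2) — not an equilibrium.
(D, R): Nation A prefers U (3 > -3) — not an equilibrium.

none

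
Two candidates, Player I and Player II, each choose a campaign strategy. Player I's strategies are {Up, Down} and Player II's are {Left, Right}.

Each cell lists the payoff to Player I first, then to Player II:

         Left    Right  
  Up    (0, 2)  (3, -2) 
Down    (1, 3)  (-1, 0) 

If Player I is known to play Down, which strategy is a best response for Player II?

Left

Against Down, Player II earns 3 from Left and 0 from Right.
So Left is the best response.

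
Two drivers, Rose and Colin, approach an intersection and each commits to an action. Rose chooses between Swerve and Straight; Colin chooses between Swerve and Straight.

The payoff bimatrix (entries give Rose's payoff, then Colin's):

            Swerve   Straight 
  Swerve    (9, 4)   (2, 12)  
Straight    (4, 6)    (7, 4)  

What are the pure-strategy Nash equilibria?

(Swerve, Swerve): Colin prefers Straight (12 > 4) — not an equilibrium.
(Swerve, Straight): Rose prefers Straight (7 > 2) — not an equilibrium.
(Straight, Swerve): Rose prefers Swerve (9 > 4) — not an equilibrium.
(Straight, Straight): Colin prefers Swerve (6 > 4) — not an equilibrium.

none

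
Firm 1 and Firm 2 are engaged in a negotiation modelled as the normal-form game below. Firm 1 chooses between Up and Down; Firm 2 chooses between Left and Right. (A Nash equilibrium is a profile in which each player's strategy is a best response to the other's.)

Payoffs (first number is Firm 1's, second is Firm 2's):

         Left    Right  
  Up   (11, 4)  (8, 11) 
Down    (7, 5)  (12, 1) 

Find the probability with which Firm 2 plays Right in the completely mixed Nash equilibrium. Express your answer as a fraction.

1/2

Let q be the probability that Firm 2 plays Left. In a completely mixed equilibrium, Firm 1 must be indifferent between Up and Down.
Firm 1's expected payoff from Up is 11q + 8(1−q); from Down it is 7q + 12(1−q).
Setting these equal: 3q + 8 = −5q + 12, so q = 1/2.
Therefore Firm 2 plays Right with probability 1 − 1/2 = 1/2.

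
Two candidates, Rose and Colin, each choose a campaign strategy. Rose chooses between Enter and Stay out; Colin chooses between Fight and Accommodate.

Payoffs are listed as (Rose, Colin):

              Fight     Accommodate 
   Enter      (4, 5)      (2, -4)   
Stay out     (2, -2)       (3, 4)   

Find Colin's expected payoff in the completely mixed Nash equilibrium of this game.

4/5

First find p, the probability Rose plays Enter, from Colin's indifference between Fight and Accommodate: 5p − 2(1−p) = −4p + 4(1−p), giving p = 2/5.
Since Colin is indifferent in equilibrium, Colin's expected payoff equals the payoff from either column against (2/5, 3/5). Using Fight: 5(2/5) − 2(3/5) = 4/5.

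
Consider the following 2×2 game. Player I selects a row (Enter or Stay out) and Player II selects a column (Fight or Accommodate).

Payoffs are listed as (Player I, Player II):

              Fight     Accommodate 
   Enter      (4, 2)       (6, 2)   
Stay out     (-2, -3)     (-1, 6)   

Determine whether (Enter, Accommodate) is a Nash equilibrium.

At (Enter, Accommodate), Player I earns 6; switching to Stay out would give -1, so Player I has no profitable deviation.
Player II earns 2; switching to Fight would give 2, so Player II has no profitable deviation.
Neither player can gain by a unilateral deviation, so this profile is a Nash equilibrium.

Yes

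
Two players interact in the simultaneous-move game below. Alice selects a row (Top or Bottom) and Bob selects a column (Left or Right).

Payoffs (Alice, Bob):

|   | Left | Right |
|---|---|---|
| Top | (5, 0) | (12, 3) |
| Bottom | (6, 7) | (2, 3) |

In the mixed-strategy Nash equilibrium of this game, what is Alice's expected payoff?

62/11

First find y, the probability Bob plays Left, from Alice's indifference between Top and Bottom: 5y + 12(1−y) = 6y + 2(1−y), giving y = 10/11.
Since Alice is indifferent in equilibrium, Alice's expected payoff equals the payoff from either row against (10/11, 1/11). Using Top: 5(10/11) + 12(1/11) = 62/11.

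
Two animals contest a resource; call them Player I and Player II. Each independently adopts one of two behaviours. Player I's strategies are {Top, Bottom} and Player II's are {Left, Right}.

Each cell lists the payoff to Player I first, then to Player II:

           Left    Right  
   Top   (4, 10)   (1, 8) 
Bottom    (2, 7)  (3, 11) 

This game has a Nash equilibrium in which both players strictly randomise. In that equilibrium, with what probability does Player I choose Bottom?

1/3

Let x be the probability that Player I plays Top. In a completely mixed equilibrium, Player II must be indifferent between Left and Right.
Player II's expected payoff from Left is 10x + 7(1−x); from Right it is 8x + 11(1−x).
Setting these equal: 3x + 7 = −3x + 11, so x = 2/3.
Therefore Player I plays Bottom with probability 1 − 2/3 = 1/3.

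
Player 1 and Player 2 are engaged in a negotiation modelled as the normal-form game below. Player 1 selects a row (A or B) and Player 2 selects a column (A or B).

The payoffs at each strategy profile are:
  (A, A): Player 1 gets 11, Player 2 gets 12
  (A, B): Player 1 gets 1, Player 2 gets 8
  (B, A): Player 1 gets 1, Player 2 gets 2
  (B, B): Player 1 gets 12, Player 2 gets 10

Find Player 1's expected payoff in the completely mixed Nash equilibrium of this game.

131/21

First find y, the probability Player 2 plays A, from Player 1's indifference between A and B: 11y + (1−y) = y + 12(1−y), giving y = 11/21.
Since Player 1 is indifferent in equilibrium, Player 1's expected payoff equals the payoff from either row against (11/21, 10/21). Using A: 11(11/21) + (10/21) = 131/21.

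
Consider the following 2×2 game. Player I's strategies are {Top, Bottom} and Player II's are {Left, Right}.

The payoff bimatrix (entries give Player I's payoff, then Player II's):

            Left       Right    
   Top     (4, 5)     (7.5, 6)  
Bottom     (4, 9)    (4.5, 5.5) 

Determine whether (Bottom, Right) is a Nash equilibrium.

At (Bottom, Right), Player I earns 4.5; switching to Top would give 7.5, so Player I would deviate.
Player II earns 5.5; switching to Left would give 9, so Player II would deviate.
Since at least one player can profitably deviate, this is not a Nash equilibrium.

No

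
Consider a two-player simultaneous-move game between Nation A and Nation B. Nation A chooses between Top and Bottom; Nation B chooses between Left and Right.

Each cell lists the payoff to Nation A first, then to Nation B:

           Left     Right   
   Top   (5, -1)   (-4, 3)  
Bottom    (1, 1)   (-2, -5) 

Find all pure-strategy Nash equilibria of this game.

none

(Top, Left): Nation B prefers Right (3 > -1) — not an equilibrium.
(Top, Right): Nation A prefers Bottom (-2 > -4) — not an equilibrium.
(Bottom, Left): Nation A prefers Top (5 > 1) — not an equilibrium.
(Bottom, Right): Nation B prefers Left (1 > -5) — not an equilibrium.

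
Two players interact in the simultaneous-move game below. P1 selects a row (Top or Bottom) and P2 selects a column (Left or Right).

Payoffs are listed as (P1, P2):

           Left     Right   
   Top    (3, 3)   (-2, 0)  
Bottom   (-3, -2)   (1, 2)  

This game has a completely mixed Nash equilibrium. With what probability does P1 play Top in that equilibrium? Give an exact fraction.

4/7

Let x be the probability that P1 plays Top. In a completely mixed equilibrium, P2 must be indifferent between Left and Right.
P2's expected payoff from Left is 3x − 2(1−x); from Right it is 2(1−x).
Setting these equal: 5x − 2 = −2x + 2, so x = 4/7.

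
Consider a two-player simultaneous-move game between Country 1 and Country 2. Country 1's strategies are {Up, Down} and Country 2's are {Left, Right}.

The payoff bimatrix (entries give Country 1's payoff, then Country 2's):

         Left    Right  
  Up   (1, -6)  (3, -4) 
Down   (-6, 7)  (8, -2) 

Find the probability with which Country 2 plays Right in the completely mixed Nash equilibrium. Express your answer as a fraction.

7/12

Let y be the probability that Country 2 plays Left. In a completely mixed equilibrium, Country 1 must be indifferent between Up and Down.
Country 1's expected payoff from Up is y + 3(1−y); from Down it is −6y + 8(1−y).
Setting these equal: −2y + 3 = −14y + 8, so y = 5/12.
Therefore Country 2 plays Right with probability 1 − 5/12 = 7/12.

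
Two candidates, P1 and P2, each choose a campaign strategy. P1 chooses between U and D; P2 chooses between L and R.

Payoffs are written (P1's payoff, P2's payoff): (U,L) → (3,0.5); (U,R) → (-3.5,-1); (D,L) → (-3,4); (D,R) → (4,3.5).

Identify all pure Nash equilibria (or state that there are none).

(U, L): P1 gets 3 ≥ -3 from D, and P2 gets 0.5 ≥ -1 from R — Nash equilibrium.
(U, R): P1 prefers D (4 > -3.5); P2 prefers L (0.5 > -1) — not an equilibrium.
(D, L): P1 prefers U (3 > -3) — not an equilibrium.
(D, R): P2 prefers L (4 > 3.5) — not an equilibrium.

(U, L)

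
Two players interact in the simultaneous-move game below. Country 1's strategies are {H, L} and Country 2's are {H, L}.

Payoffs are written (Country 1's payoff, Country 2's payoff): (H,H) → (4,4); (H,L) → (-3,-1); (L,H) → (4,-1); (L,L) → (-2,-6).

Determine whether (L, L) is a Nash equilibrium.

At (L, L), Country 1 earns -2; switching to H would give -3, so Country 1 has no profitable deviation.
Country 2 earns -6; switching to H would give -1, so Country 2 would deviate.
Since at least one player can profitably deviate, this is not a Nash equilibrium.

No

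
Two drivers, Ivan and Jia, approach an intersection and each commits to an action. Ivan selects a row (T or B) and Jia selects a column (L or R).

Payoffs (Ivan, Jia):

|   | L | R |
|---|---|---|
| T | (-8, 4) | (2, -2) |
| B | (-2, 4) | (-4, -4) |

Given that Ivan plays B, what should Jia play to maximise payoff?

Against B, Jia earns 4 from L and -4 from R.
So L is the best response.

L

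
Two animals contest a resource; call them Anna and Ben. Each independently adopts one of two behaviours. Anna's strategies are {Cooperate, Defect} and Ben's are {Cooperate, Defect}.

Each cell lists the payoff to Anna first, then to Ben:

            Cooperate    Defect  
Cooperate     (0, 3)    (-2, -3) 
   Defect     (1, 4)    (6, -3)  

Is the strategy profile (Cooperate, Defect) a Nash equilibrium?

At (Cooperate, Defect), Anna earns -2; switching to Defect would give 6, so Anna would deviate.
Ben earns -3; switching to Cooperate would give 3, so Ben would deviate.
Since at least one player can profitably deviate, this is not a Nash equilibrium.

No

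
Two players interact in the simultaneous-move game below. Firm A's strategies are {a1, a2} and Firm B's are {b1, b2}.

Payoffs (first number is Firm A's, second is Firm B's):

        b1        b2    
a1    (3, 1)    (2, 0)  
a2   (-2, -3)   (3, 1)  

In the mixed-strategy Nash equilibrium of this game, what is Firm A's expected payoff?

13/6

First find y, the probability Firm B plays b1, from Firm A's indifference between a1 and a2: 3y + 2(1−y) = −2y + 3(1−y), giving y = 1/6.
Since Firm A is indifferent in equilibrium, Firm A's expected payoff equals the payoff from either row against (1/6, 5/6). Using a1: 3(1/6) + 2(5/6) = 13/6.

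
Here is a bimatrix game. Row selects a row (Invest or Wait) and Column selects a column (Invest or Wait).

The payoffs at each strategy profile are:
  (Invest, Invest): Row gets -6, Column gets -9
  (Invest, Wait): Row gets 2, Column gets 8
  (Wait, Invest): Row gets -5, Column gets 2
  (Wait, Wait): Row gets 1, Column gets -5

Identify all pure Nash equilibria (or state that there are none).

(Invest, Wait) and (Wait, Invest)

(Invest, Invest): Row prefers Wait (-5 > -6); Column prefers Wait (8 > -9) — not an equilibrium.
(Invest, Wait): Row gets 2 ≥ 1 from Wait, and Column gets 8 ≥ -9 from Invest — Nash equilibrium.
(Wait, Invest): Row gets -5 ≥ -6 from Invest, and Column gets 2 ≥ -5 from Wait — Nash equilibrium.
(Wait, Wait): Row prefers Invest (2 > 1); Column prefers Invest (2 > -5) — not an equilibrium.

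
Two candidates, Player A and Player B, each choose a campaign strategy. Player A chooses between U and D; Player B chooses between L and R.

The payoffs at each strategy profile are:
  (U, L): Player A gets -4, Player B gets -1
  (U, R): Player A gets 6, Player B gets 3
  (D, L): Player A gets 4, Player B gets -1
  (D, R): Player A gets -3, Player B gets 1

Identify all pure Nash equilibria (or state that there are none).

(U, L): Player A prefers D (4 > -4); Player B prefers R (3 > -1) — not an equilibrium.
(U, R): Player A gets 6 ≥ -3 from D, and Player B gets 3 ≥ -1 from L — Nash equilibrium.
(D, L): Player B prefers R (1 > -1) — not an equilibrium.
(D, R): Player A prefers U (6 > -3) — not an equilibrium.

(U, R)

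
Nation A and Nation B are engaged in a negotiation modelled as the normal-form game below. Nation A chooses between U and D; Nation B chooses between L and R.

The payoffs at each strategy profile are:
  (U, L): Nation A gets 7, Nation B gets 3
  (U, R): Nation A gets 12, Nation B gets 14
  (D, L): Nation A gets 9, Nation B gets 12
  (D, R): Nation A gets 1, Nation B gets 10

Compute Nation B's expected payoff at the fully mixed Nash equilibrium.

First find p, the probability Nation A plays U, from Nation B's indifference between L and R: 3p + 12(1−p) = 14p + 10(1−p), giving p = 2/13.
Since Nation B is indifferent in equilibrium, Nation B's expected payoff equals the payoff from either column against (2/13, 11/13). Using L: 3(2/13) + 12(11/13) = 138/13.

138/13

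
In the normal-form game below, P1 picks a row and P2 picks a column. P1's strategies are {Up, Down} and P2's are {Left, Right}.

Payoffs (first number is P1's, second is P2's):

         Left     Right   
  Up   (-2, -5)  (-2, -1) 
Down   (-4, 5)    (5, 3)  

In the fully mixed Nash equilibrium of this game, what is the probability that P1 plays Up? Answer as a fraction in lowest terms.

Let p be the probability that P1 plays Up. In a completely mixed equilibrium, P2 must be indifferent between Left and Right.
P2's expected payoff from Left is −5p + 5(1−p); from Right it is −p + 3(1−p).
Setting these equal: −10p + 5 = −4p + 3, so p = 1/3.

1/3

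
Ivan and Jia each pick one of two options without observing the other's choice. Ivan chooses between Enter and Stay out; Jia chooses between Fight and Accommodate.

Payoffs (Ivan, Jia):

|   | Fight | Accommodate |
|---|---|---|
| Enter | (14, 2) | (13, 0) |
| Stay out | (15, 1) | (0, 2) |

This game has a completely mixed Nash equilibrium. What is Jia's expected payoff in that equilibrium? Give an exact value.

First find x, the probability Ivan plays Enter, from Jia's indifference between Fight and Accommodate: 2x + (1−x) = 2(1−x), giving x = 1/3.
Since Jia is indifferent in equilibrium, Jia's expected payoff equals the payoff from either column against (1/3, 2/3). Using Fight: 2(1/3) + (2/3) = 4/3.

4/3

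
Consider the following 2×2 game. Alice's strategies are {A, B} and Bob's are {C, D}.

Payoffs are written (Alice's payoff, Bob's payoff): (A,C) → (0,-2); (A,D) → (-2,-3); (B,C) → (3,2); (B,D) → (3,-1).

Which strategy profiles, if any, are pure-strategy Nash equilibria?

(B, C)

(A, C): Alice prefers B (3 > 0) — not an equilibrium.
(A, D): Alice prefers B (3 > -2); Bob prefers C (-2 > -3) — not an equilibrium.
(B, C): Alice gets 3 ≥ 0 from A, and Bob gets 2 ≥ -1 from D — Nash equilibrium.
(B, D): Bob prefers C (2 > -1) — not an equilibrium.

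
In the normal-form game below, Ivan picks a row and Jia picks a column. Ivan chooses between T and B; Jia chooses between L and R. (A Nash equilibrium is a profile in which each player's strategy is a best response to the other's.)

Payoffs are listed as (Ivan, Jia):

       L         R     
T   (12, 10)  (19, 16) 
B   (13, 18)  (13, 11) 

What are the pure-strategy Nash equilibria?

(T, R) and (B, L)

(T, L): Ivan prefers B (13 > 12); Jia prefers R (16 > 10) — not an equilibrium.
(T, R): Ivan gets 19 ≥ 13 from B, and Jia gets 16 ≥ 10 from L — Nash equilibrium.
(B, L): Ivan gets 13 ≥ 12 from T, and Jia gets 18 ≥ 11 from R — Nash equilibrium.
(B, R): Ivan prefers T (19 > 13); Jia prefers L (18 > 11) — not an equilibrium.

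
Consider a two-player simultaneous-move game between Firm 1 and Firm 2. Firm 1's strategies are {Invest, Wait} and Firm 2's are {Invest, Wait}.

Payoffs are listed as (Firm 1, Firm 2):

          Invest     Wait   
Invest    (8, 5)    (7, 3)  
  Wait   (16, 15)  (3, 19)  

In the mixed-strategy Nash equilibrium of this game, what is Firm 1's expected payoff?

22/3

First find q, the probability Firm 2 plays Invest, from Firm 1's indifference between Invest and Wait: 8q + 7(1−q) = 16q + 3(1−q), giving q = 1/3.
Since Firm 1 is indifferent in equilibrium, Firm 1's expected payoff equals the payoff from either row against (1/3, 2/3). Using Invest: 8(1/3) + 7(2/3) = 22/3.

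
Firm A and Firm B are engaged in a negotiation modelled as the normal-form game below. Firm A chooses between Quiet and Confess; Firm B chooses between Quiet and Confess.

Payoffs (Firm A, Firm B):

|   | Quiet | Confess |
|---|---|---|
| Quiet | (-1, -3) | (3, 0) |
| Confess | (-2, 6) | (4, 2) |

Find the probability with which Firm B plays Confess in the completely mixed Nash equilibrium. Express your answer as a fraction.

1/2

Let q be the probability that Firm B plays Quiet. In a completely mixed equilibrium, Firm A must be indifferent between Quiet and Confess.
Firm A's expected payoff from Quiet is −q + 3(1−q); from Confess it is −2q + 4(1−q).
Setting these equal: −4q + 3 = −6q + 4, so q = 1/2.
Therefore Firm B plays Confess with probability 1 − 1/2 = 1/2.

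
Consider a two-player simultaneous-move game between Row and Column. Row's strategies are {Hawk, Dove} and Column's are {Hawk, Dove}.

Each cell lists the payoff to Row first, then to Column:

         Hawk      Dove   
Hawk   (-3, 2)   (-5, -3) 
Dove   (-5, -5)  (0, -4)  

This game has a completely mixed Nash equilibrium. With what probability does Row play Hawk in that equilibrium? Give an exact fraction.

1/6

Let r be the probability that Row plays Hawk. In a completely mixed equilibrium, Column must be indifferent between Hawk and Dove.
Column's expected payoff from Hawk is 2r − 5(1−r); from Dove it is −3r − 4(1−r).
Setting these equal: 7r − 5 = r − 4, so r = 1/6.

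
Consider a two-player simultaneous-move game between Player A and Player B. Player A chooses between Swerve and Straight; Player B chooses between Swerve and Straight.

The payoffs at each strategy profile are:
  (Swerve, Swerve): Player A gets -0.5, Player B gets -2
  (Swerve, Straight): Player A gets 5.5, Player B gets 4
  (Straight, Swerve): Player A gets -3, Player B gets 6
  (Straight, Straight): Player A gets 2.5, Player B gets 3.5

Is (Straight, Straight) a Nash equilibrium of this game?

At (Straight, Straight), Player A earns 2.5; switching to Swerve would give 5.5, so Player A would deviate.
Player B earns 3.5; switching to Swerve would give 6, so Player B would deviate.
Since at least one player can profitably deviate, this is not a Nash equilibrium.

No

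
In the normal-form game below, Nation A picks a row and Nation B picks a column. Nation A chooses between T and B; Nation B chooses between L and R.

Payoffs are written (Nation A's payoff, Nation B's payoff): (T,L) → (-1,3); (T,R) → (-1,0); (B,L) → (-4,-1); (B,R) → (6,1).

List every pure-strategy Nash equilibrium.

(T, L) and (B, R)

(T, L): Nation A gets -1 ≥ -4 from B, and Nation B gets 3 ≥ 0 from R — Nash equilibrium.
(T, R): Nation A prefers B (6 > -1); Nation B prefers L (3 > 0) — not an equilibrium.
(B, L): Nation A prefers T (-1 > -4); Nation B prefers R (1 > -1) — not an equilibrium.
(B, R): Nation A gets 6 ≥ -1 from T, and Nation B gets 1 ≥ -1 from L — Nash equilibrium.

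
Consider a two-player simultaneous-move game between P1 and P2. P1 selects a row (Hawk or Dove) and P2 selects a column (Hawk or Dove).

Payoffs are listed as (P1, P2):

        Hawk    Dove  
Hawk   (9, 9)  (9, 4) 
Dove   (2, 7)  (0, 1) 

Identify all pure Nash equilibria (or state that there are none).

(Hawk, Hawk)

(Hawk, Hawk): P1 gets 9 ≥ 2 from Dove, and P2 gets 9 ≥ 4 from Dove — Nash equilibrium.
(Hawk, Dove): P2 prefers Hawk (9 > 4) — not an equilibrium.
(Dove, Hawk): P1 prefers Hawk (9 > 2) — not an equilibrium.
(Dove, Dove): P1 prefers Hawk (9 > 0); P2 prefers Hawk (7 > 1) — not an equilibrium.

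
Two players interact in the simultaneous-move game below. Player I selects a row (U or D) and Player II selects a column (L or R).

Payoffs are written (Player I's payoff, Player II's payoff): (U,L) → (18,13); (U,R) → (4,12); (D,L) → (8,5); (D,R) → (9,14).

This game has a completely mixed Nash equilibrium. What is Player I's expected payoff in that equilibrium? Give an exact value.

26/3

First find q, the probability Player II plays L, from Player I's indifference between U and D: 18q + 4(1−q) = 8q + 9(1−q), giving q = 1/3.
Since Player I is indifferent in equilibrium, Player I's expected payoff equals the payoff from either row against (1/3, 2/3). Using U: 18(1/3) + 4(2/3) = 26/3.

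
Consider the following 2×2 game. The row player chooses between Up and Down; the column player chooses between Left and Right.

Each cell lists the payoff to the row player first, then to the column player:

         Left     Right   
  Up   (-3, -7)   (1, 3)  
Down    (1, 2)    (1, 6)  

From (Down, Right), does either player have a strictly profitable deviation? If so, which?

Neither

The row player at (Down, Right) earns 1; deviating to Up yields 1 — not better.
The column player earns 6; deviating to Left yields 2 — not better.
Neither player can strictly improve; the profile is a Nash equilibrium.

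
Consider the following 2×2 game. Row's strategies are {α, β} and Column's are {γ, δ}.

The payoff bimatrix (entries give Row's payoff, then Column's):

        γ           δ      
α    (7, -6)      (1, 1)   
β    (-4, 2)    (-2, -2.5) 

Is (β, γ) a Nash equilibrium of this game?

No

At (β, γ), Row earns -4; switching to α would give 7, so Row would deviate.
Column earns 2; switching to δ would give -2.5, so Column has no profitable deviation.
Since at least one player can profitably deviate, this is not a Nash equilibrium.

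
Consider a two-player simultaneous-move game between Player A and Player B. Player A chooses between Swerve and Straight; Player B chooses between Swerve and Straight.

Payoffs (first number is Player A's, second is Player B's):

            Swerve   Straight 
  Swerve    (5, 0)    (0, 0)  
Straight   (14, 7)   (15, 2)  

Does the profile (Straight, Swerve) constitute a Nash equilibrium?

Yes

At (Straight, Swerve), Player A earns 14; switching to Swerve would give 5, so Player A has no profitable deviation.
Player B earns 7; switching to Straight would give 2, so Player B has no profitable deviation.
Neither player can gain by a unilateral deviation, so this profile is a Nash equilibrium.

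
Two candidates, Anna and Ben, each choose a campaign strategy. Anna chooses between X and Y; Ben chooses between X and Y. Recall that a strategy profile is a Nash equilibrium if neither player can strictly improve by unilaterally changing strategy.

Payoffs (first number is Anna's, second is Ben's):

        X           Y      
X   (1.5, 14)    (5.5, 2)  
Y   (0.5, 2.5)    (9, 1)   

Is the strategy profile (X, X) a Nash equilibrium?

Yes

At (X, X), Anna earns 1.5; switching to Y would give 0.5, so Anna has no profitable deviation.
Ben earns 14; switching to Y would give 2, so Ben has no profitable deviation.
Neither player can gain by a unilateral deviation, so this profile is a Nash equilibrium.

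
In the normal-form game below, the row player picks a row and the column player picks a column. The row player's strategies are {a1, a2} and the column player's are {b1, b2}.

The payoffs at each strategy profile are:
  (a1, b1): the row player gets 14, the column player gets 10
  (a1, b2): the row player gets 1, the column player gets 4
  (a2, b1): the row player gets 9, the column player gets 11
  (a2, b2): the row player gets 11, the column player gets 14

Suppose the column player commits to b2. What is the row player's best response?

Against b2, the row player earns 1 from a1 and 11 from a2.
So a2 is the best response.

a2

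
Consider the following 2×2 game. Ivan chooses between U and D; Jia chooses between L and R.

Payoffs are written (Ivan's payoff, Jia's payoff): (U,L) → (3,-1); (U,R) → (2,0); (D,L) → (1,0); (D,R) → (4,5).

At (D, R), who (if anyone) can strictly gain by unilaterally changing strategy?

Neither

Ivan at (D, R) earns 4; deviating to U yields 2 — not better.
Jia earns 5; deviating to L yields 0 — not better.
Neither player can strictly improve; the profile is a Nash equilibrium.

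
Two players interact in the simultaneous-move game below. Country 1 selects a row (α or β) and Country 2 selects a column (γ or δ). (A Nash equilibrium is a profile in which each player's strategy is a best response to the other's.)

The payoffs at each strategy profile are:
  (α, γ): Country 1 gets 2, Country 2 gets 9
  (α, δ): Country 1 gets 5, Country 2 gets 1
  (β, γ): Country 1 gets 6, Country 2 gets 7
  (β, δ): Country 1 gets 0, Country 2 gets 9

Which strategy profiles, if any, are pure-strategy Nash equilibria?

(α, γ): Country 1 prefers β (6 > 2) — not an equilibrium.
(α, δ): Country 2 prefers γ (9 > 1) — not an equilibrium.
(β, γ): Country 2 prefers δ (9 > 7) — not an equilibrium.
(β, δ): Country 1 prefers α (5 > 0) — not an equilibrium.

none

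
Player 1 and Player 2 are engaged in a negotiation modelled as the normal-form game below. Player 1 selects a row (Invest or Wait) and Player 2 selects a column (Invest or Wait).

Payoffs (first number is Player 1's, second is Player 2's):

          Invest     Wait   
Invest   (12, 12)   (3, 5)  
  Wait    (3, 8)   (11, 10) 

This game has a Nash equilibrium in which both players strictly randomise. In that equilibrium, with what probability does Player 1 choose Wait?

7/9

Let p be the probability that Player 1 plays Invest. In a completely mixed equilibrium, Player 2 must be indifferent between Invest and Wait.
Player 2's expected payoff from Invest is 12p + 8(1−p); from Wait it is 5p + 10(1−p).
Setting these equal: 4p + 8 = −5p + 10, so p = 2/9.
Therefore Player 1 plays Wait with probability 1 − 2/9 = 7/9.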